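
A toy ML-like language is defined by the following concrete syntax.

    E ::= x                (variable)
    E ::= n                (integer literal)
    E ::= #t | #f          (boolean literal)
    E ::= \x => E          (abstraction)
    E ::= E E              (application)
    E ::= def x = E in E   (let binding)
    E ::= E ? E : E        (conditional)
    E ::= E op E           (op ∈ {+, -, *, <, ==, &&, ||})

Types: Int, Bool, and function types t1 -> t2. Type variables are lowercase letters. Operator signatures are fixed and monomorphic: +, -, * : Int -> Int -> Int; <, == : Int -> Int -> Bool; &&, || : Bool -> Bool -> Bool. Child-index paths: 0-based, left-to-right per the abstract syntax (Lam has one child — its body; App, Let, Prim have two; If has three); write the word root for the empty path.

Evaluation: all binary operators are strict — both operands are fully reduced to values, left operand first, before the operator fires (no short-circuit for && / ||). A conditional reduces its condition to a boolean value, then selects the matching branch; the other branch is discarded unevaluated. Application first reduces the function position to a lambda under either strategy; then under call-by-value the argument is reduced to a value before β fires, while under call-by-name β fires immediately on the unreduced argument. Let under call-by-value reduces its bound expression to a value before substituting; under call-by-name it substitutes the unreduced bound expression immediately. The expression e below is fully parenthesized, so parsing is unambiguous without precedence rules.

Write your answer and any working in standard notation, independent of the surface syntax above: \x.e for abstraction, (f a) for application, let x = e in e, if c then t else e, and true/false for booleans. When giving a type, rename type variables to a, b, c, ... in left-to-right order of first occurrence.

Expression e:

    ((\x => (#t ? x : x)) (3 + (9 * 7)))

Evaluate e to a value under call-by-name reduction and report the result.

Derivation:
step 0: ((\x.(if true then x else x)) (3 + (9 * 7)))
step 1: [beta@root] (if true then (3 + (9 * 7)) else (3 + (9 * 7)))
step 2: [if@root] (3 + (9 * 7))
step 3: [delta@1] (3 + 63)
step 4: [delta@root] 66

Answer: 66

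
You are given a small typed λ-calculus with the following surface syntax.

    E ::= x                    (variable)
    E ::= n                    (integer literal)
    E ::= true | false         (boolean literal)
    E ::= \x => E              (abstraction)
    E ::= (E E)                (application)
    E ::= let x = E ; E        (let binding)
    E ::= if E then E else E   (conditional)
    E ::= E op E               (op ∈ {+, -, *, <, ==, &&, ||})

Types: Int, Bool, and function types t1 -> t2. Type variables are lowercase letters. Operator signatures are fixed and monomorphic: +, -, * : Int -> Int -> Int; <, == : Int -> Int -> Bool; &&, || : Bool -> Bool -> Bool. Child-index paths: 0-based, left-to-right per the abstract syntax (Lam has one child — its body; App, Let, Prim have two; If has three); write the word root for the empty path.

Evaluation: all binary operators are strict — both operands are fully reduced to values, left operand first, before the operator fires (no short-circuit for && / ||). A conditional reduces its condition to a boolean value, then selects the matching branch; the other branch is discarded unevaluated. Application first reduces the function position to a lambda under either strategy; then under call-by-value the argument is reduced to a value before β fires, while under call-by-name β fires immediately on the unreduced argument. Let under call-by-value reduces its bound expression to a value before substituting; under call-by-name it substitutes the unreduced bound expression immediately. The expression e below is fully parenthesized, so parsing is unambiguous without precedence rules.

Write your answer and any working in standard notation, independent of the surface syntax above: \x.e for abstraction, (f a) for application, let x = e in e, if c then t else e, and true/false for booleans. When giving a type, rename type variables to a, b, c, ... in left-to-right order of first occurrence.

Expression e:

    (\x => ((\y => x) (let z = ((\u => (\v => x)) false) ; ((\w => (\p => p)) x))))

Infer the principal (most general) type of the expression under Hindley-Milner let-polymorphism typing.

Answer: a -> a

Derivation:
x : a
\y._ : b -> a
x : a
\v._ : d -> a
\u._ : c -> d -> a
  unify c -> d -> a ~ Bool -> e
  unify c ~ Bool
  unify d -> a ~ e
_ _ : d -> a
let z : forall. d -> a
p : g
\p._ : g -> g
\w._ : f -> g -> g
x : a
  unify f -> g -> g ~ a -> h
  unify f ~ a
  unify g -> g ~ h
_ _ : g -> g
  unify b -> a ~ (g -> g) -> i
  unify b ~ g -> g
  unify a ~ i
_ _ : i
\x._ : i -> i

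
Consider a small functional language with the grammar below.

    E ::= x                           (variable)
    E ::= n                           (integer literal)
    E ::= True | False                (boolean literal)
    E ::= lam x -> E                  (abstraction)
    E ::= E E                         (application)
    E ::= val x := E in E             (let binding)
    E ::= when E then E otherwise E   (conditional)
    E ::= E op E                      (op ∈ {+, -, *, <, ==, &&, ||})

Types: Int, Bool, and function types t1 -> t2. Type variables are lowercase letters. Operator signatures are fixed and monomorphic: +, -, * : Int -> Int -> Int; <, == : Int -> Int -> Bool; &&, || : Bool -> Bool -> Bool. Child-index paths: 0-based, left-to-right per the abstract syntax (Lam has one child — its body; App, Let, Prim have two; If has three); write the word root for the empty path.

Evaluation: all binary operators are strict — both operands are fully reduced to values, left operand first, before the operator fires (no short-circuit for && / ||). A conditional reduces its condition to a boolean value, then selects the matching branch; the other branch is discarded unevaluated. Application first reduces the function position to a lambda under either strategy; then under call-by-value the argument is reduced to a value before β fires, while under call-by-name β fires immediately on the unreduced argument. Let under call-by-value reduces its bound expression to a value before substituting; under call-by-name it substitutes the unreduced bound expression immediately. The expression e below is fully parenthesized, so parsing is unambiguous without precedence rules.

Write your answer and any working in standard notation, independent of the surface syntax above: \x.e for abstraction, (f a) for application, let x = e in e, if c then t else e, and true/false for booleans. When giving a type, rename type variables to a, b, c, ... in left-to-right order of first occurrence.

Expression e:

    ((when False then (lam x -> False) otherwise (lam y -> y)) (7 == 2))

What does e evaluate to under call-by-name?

Working:
step 0: ((if false then (\x.false) else (\y.y)) (7 == 2))
step 1: [if@0] ((\y.y) (7 == 2))
step 2: [beta@root] (7 == 2)
step 3: [delta@root] false

Answer: false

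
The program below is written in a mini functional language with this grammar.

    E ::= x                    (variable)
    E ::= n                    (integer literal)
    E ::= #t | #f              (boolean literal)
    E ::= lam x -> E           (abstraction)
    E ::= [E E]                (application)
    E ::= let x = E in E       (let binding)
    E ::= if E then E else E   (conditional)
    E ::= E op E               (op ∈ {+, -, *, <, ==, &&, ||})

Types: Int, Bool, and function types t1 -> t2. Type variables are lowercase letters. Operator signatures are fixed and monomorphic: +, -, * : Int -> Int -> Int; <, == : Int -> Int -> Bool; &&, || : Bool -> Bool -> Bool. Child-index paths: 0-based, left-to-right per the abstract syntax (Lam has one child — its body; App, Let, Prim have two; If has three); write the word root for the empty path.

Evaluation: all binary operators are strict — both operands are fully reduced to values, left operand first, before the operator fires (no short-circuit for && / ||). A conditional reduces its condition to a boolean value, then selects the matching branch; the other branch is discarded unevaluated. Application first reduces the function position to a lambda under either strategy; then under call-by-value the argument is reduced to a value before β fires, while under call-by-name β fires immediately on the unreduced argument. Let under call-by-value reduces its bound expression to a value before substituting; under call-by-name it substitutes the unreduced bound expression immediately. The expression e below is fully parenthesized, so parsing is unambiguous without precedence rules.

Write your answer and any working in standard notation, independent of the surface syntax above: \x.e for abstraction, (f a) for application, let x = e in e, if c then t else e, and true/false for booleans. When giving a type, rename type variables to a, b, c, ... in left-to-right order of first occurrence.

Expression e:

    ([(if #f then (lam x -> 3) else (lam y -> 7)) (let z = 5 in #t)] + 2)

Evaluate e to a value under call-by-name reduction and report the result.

Trace:
step 0: (((if false then (\x.3) else (\y.7)) (let z = 5 in true)) + 2)
step 1: [if@0.0] (((\y.7) (let z = 5 in true)) + 2)
step 2: [beta@0] (7 + 2)
step 3: [delta@root] 9

Answer: 9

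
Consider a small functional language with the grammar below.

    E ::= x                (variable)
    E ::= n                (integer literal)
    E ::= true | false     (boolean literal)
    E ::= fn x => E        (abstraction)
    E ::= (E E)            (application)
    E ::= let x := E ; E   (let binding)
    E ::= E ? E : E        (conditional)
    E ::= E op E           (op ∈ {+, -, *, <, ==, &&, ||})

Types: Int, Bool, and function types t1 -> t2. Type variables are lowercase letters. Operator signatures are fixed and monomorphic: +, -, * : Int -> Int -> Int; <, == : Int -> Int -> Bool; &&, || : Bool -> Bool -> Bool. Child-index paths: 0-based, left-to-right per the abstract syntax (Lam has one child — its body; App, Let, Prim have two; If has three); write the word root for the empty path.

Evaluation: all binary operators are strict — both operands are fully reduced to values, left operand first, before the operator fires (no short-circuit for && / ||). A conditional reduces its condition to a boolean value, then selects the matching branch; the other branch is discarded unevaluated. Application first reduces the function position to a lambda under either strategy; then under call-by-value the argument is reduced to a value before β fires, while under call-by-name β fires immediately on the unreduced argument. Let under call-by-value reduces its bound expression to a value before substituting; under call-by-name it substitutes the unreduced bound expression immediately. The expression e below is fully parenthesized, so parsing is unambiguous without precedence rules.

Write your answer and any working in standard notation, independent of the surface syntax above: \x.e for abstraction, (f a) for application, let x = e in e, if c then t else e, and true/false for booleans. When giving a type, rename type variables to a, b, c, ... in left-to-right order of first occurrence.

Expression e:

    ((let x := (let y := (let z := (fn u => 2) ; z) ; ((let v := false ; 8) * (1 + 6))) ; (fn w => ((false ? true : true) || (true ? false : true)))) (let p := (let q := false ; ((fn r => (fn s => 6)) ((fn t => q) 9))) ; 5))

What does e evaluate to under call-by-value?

Answer: true

Trace:
step 0: ((let x = (let y = (let z = (\u.2) in z) in ((let v = false in 8) * (1 + 6))) in (\w.((if false then true else true) || (if true then false else true)))) (let p = (let q = false in ((\r.(\s.6)) ((\t.q) 9))) in 5))
step 1: [let@0.0.0] ((let x = (let y = (\u.2) in ((let v = false in 8) * (1 + 6))) in (\w.((if false then true else true) || (if true then false else true)))) (let p = (let q = false in ((\r.(\s.6)) ((\t.q) 9))) in 5))
step 2: [let@0.0] ((let x = ((let v = false in 8) * (1 + 6)) in (\w.((if false then true else true) || (if true then false else true)))) (let p = (let q = false in ((\r.(\s.6)) ((\t.q) 9))) in 5))
step 3: [let@0.0.0] ((let x = (8 * (1 + 6)) in (\w.((if false then true else true) || (if true then false else true)))) (let p = (let q = false in ((\r.(\s.6)) ((\t.q) 9))) in 5))
step 4: [delta@0.0.1] ((let x = (8 * 7) in (\w.((if false then true else true) || (if true then false else true)))) (let p = (let q = false in ((\r.(\s.6)) ((\t.q) 9))) in 5))
step 5: [delta@0.0] ((let x = 56 in (\w.((if false then true else true) || (if true then false else true)))) (let p = (let q = false in ((\r.(\s.6)) ((\t.q) 9))) in 5))
step 6: [let@0] ((\w.((if false then true else true) || (if true then false else true))) (let p = (let q = false in ((\r.(\s.6)) ((\t.q) 9))) in 5))
step 7: [let@1.0] ((\w.((if false then true else true) || (if true then false else true))) (let p = ((\r.(\s.6)) ((\t.false) 9)) in 5))
step 8: [beta@1.0.1] ((\w.((if false then true else true) || (if true then false else true))) (let p = ((\r.(\s.6)) false) in 5))
step 9: [beta@1.0] ((\w.((if false then true else true) || (if true then false else true))) (let p = (\s.6) in 5))
step 10: [let@1] ((\w.((if false then true else true) || (if true then false else true))) 5)
step 11: [beta@root] ((if false then true else true) || (if true then false else true))
step 12: [if@0] (true || (if true then false else true))
step 13: [if@1] (true || false)
step 14: [delta@root] true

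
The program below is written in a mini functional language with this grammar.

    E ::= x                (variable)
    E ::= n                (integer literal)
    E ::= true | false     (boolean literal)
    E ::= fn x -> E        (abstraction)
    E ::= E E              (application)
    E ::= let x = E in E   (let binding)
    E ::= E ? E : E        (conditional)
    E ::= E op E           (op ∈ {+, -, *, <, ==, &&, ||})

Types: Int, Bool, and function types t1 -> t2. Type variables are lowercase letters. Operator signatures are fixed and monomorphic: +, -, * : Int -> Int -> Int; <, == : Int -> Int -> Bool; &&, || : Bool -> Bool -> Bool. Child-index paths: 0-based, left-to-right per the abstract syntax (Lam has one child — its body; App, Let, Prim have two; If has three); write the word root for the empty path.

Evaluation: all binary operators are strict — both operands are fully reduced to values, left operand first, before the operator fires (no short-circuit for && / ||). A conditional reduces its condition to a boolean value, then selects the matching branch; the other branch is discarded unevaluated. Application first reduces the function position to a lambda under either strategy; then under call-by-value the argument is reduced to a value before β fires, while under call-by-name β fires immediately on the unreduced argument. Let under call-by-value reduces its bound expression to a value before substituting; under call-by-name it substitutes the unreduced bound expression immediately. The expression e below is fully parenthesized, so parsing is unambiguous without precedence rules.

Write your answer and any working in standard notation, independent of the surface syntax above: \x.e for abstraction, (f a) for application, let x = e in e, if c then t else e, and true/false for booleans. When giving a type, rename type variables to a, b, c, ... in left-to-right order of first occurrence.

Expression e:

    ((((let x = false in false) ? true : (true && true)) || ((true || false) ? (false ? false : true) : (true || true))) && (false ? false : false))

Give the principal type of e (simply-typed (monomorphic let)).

Working:
let x : Bool
  unify Bool ~ Bool
  unify Bool ~ Bool
  unify Bool ~ Bool
  unify Bool ~ Bool
  unify Bool ~ Bool
  unify Bool ~ Bool
  unify Bool ~ Bool
  unify Bool ~ Bool
  unify Bool ~ Bool
  unify Bool ~ Bool
  unify Bool ~ Bool
  unify Bool ~ Bool
  unify Bool ~ Bool
  unify Bool ~ Bool
  unify Bool ~ Bool
  unify Bool ~ Bool
  unify Bool ~ Bool
  unify Bool ~ Bool

Answer: Bool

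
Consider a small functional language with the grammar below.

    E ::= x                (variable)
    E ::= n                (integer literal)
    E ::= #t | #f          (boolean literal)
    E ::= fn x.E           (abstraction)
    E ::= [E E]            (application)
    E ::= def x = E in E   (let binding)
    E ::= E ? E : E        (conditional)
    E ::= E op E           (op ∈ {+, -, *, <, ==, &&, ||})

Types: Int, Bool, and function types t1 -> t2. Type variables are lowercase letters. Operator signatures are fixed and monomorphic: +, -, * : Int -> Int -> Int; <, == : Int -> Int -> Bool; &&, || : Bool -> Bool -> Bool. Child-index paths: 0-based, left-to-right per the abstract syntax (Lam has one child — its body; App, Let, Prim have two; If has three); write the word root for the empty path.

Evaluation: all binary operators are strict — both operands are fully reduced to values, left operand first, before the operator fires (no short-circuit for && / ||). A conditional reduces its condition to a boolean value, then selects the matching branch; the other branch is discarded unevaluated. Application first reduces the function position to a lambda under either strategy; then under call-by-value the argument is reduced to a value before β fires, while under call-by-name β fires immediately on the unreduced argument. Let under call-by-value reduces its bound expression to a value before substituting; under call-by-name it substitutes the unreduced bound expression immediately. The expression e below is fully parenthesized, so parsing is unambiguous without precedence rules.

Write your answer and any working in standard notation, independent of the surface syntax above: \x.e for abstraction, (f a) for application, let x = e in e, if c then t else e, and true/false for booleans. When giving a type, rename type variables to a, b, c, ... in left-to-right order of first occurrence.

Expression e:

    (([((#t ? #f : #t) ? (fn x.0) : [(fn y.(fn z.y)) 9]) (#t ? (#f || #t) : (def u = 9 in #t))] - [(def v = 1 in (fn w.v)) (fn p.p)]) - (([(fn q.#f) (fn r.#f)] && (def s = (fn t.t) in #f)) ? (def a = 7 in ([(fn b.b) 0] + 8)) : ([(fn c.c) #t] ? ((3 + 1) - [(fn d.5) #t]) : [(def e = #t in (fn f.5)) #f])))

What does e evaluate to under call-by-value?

Answer: 9

Working:
step 0: ((((if (if true then false else true) then (\x.0) else ((\y.(\z.y)) 9)) (if true then (false || true) else (let u = 9 in true))) - ((let v = 1 in (\w.v)) (\p.p))) - (if (((\q.false) (\r.false)) && (let s = (\t.t) in false)) then (let a = 7 in (((\b.b) 0) + 8)) else (if ((\c.c) true) then ((3 + 1) - ((\d.5) true)) else ((let e = true in (\f.5)) false))))
step 1: [if@0.0.0.0] ((((if false then (\x.0) else ((\y.(\z.y)) 9)) (if true then (false || true) else (let u = 9 in true))) - ((let v = 1 in (\w.v)) (\p.p))) - (if (((\q.false) (\r.false)) && (let s = (\t.t) in false)) then (let a = 7 in (((\b.b) 0) + 8)) else (if ((\c.c) true) then ((3 + 1) - ((\d.5) true)) else ((let e = true in (\f.5)) false))))
step 2: [if@0.0.0] (((((\y.(\z.y)) 9) (if true then (false || true) else (let u = 9 in true))) - ((let v = 1 in (\w.v)) (\p.p))) - (if (((\q.false) (\r.false)) && (let s = (\t.t) in false)) then (let a = 7 in (((\b.b) 0) + 8)) else (if ((\c.c) true) then ((3 + 1) - ((\d.5) true)) else ((let e = true in (\f.5)) false))))
step 3: [beta@0.0.0] ((((\z.9) (if true then (false || true) else (let u = 9 in true))) - ((let v = 1 in (\w.v)) (\p.p))) - (if (((\q.false) (\r.false)) && (let s = (\t.t) in false)) then (let a = 7 in (((\b.b) 0) + 8)) else (if ((\c.c) true) then ((3 + 1) - ((\d.5) true)) else ((let e = true in (\f.5)) false))))
step 4: [if@0.0.1] ((((\z.9) (false || true)) - ((let v = 1 in (\w.v)) (\p.p))) - (if (((\q.false) (\r.false)) && (let s = (\t.t) in false)) then (let a = 7 in (((\b.b) 0) + 8)) else (if ((\c.c) true) then ((3 + 1) - ((\d.5) true)) else ((let e = true in (\f.5)) false))))
step 5: [delta@0.0.1] ((((\z.9) true) - ((let v = 1 in (\w.v)) (\p.p))) - (if (((\q.false) (\r.false)) && (let s = (\t.t) in false)) then (let a = 7 in (((\b.b) 0) + 8)) else (if ((\c.c) true) then ((3 + 1) - ((\d.5) true)) else ((let e = true in (\f.5)) false))))
step 6: [beta@0.0] ((9 - ((let v = 1 in (\w.v)) (\p.p))) - (if (((\q.false) (\r.false)) && (let s = (\t.t) in false)) then (let a = 7 in (((\b.b) 0) + 8)) else (if ((\c.c) true) then ((3 + 1) - ((\d.5) true)) else ((let e = true in (\f.5)) false))))
step 7: [let@0.1.0] ((9 - ((\w.1) (\p.p))) - (if (((\q.false) (\r.false)) && (let s = (\t.t) in false)) then (let a = 7 in (((\b.b) 0) + 8)) else (if ((\c.c) true) then ((3 + 1) - ((\d.5) true)) else ((let e = true in (\f.5)) false))))
step 8: [beta@0.1] ((9 - 1) - (if (((\q.false) (\r.false)) && (let s = (\t.t) in false)) then (let a = 7 in (((\b.b) 0) + 8)) else (if ((\c.c) true) then ((3 + 1) - ((\d.5) true)) else ((let e = true in (\f.5)) false))))
step 9: [delta@0] (8 - (if (((\q.false) (\r.false)) && (let s = (\t.t) in false)) then (let a = 7 in (((\b.b) 0) + 8)) else (if ((\c.c) true) then ((3 + 1) - ((\d.5) true)) else ((let e = true in (\f.5)) false))))
step 10: [beta@1.0.0] (8 - (if (false && (let s = (\t.t) in false)) then (let a = 7 in (((\b.b) 0) + 8)) else (if ((\c.c) true) then ((3 + 1) - ((\d.5) true)) else ((let e = true in (\f.5)) false))))
step 11: [let@1.0.1] (8 - (if (false && false) then (let a = 7 in (((\b.b) 0) + 8)) else (if ((\c.c) true) then ((3 + 1) - ((\d.5) true)) else ((let e = true in (\f.5)) false))))
step 12: [delta@1.0] (8 - (if false then (let a = 7 in (((\b.b) 0) + 8)) else (if ((\c.c) true) then ((3 + 1) - ((\d.5) true)) else ((let e = true in (\f.5)) false))))
step 13: [if@1] (8 - (if ((\c.c) true) then ((3 + 1) - ((\d.5) true)) else ((let e = true in (\f.5)) false)))
step 14: [beta@1.0] (8 - (if true then ((3 + 1) - ((\d.5) true)) else ((let e = true in (\f.5)) false)))
step 15: [if@1] (8 - ((3 + 1) - ((\d.5) true)))
step 16: [delta@1.0] (8 - (4 - ((\d.5) true)))
step 17: [beta@1.1] (8 - (4 - 5))
step 18: [delta@1] (8 - -1)
step 19: [delta@root] 9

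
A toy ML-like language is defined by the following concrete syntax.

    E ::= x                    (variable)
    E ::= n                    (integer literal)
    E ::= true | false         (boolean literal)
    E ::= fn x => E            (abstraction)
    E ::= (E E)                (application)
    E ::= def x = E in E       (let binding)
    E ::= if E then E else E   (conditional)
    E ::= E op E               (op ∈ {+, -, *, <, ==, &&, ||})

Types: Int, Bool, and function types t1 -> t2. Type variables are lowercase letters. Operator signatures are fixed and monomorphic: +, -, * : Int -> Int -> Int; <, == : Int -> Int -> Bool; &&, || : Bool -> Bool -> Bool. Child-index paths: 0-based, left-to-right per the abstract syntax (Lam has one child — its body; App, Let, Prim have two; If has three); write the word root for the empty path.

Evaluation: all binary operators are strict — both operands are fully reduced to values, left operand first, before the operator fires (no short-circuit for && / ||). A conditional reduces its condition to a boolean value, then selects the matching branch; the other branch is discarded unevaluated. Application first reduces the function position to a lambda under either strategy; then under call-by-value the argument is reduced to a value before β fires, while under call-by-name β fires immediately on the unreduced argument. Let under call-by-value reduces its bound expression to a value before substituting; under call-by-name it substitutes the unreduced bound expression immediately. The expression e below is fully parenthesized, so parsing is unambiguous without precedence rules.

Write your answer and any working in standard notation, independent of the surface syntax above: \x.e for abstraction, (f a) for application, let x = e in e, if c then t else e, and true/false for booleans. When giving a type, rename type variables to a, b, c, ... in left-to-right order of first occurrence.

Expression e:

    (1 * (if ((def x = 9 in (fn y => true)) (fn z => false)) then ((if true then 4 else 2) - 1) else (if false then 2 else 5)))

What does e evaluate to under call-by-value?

Trace:
step 0: (1 * (if ((let x = 9 in (\y.true)) (\z.false)) then ((if true then 4 else 2) - 1) else (if false then 2 else 5)))
step 1: [let@1.0.0] (1 * (if ((\y.true) (\z.false)) then ((if true then 4 else 2) - 1) else (if false then 2 else 5)))
step 2: [beta@1.0] (1 * (if true then ((if true then 4 else 2) - 1) else (if false then 2 else 5)))
step 3: [if@1] (1 * ((if true then 4 else 2) - 1))
step 4: [if@1.0] (1 * (4 - 1))
step 5: [delta@1] (1 * 3)
step 6: [delta@root] 3

Answer: 3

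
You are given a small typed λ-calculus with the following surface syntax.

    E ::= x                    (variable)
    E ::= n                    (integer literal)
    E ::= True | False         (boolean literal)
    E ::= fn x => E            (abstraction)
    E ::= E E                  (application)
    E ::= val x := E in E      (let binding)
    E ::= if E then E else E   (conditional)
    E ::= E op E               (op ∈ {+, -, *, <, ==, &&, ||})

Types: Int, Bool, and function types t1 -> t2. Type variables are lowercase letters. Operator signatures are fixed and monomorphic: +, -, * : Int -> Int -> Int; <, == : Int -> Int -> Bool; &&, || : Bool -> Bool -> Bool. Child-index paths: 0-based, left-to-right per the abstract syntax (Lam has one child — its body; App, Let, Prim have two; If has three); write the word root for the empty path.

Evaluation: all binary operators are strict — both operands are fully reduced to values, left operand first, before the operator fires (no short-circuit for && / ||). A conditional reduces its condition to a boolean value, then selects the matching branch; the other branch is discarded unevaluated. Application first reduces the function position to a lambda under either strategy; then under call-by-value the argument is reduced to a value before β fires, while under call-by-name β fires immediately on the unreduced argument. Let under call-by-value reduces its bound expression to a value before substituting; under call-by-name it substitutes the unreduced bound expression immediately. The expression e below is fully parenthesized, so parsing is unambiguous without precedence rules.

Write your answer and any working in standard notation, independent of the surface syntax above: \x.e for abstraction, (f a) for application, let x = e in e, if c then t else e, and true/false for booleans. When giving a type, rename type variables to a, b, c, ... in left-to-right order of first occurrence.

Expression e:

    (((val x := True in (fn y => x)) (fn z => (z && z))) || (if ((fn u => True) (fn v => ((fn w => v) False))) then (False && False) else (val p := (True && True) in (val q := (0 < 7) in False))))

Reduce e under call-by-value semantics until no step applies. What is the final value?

Derivation:
step 0: (((let x = true in (\y.x)) (\z.(z && z))) || (if ((\u.true) (\v.((\w.v) false))) then (false && false) else (let p = (true && true) in (let q = (0 < 7) in false))))
step 1: [let@0.0] (((\y.true) (\z.(z && z))) || (if ((\u.true) (\v.((\w.v) false))) then (false && false) else (let p = (true && true) in (let q = (0 < 7) in false))))
step 2: [beta@0] (true || (if ((\u.true) (\v.((\w.v) false))) then (false && false) else (let p = (true && true) in (let q = (0 < 7) in false))))
step 3: [beta@1.0] (true || (if true then (false && false) else (let p = (true && true) in (let q = (0 < 7) in false))))
step 4: [if@1] (true || (false && false))
step 5: [delta@1] (true || false)
step 6: [delta@root] true

Answer: true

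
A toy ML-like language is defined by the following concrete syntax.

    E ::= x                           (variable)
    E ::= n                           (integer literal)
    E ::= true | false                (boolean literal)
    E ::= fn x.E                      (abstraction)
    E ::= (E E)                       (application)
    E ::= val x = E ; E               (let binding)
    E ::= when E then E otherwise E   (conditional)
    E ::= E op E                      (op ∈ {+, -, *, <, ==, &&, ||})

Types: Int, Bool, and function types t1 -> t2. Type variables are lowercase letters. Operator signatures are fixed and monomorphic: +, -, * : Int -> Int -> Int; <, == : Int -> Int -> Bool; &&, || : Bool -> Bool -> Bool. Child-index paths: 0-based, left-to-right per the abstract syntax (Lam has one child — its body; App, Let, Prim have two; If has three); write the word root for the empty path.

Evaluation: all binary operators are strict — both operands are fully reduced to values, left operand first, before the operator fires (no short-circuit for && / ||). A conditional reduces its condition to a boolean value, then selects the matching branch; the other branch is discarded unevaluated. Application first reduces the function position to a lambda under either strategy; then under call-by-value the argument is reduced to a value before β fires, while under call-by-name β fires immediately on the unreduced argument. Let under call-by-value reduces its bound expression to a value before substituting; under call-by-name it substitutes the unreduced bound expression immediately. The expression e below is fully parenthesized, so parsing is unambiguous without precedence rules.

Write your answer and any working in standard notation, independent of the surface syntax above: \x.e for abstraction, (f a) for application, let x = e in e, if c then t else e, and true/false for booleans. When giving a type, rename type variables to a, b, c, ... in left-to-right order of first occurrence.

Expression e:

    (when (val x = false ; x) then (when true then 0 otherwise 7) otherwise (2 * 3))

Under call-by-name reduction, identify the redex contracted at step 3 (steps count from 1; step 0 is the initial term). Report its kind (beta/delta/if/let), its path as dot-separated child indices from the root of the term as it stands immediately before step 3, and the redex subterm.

Derivation:
step 0: (if (let x = false in x) then (if true then 0 else 7) else (2 * 3))
step 1: [let@0] (if false then (if true then 0 else 7) else (2 * 3))
step 2: [if@root] (2 * 3)
step 3: [delta@root] 6

Answer: delta at root : (2 * 3)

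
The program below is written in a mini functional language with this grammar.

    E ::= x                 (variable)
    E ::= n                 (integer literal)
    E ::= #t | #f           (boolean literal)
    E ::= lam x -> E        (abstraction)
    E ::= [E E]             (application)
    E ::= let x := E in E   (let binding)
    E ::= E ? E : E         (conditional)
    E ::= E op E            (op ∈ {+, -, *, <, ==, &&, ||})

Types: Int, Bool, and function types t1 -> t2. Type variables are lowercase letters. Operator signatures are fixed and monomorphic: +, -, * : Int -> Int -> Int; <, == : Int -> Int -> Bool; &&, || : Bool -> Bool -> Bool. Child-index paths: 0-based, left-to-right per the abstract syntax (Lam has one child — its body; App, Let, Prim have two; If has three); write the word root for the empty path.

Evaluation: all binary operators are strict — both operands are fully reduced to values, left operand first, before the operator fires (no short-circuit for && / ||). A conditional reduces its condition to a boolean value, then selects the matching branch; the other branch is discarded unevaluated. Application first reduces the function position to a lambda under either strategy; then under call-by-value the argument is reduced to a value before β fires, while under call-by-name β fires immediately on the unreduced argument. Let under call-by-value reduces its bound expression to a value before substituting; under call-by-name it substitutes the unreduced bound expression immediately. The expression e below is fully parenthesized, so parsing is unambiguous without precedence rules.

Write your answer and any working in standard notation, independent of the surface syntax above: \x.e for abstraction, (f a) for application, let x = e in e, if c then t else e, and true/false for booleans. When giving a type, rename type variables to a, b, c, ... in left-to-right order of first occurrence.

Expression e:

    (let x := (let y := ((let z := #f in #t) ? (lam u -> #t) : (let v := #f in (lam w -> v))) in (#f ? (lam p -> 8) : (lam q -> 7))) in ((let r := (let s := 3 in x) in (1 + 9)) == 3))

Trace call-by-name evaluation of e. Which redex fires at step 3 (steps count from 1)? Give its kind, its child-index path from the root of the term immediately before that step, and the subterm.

Derivation:
step 0: (let x = (let y = (if (let z = false in true) then (\u.true) else (let v = false in (\w.v))) in (if false then (\p.8) else (\q.7))) in ((let r = (let s = 3 in x) in (1 + 9)) == 3))
step 1: [let@root] ((let r = (let s = 3 in (let y = (if (let z = false in true) then (\u.true) else (let v = false in (\w.v))) in (if false then (\p.8) else (\q.7)))) in (1 + 9)) == 3)
step 2: [let@0] ((1 + 9) == 3)
step 3: [delta@0] (10 == 3)

Answer: delta at 0 : (1 + 9)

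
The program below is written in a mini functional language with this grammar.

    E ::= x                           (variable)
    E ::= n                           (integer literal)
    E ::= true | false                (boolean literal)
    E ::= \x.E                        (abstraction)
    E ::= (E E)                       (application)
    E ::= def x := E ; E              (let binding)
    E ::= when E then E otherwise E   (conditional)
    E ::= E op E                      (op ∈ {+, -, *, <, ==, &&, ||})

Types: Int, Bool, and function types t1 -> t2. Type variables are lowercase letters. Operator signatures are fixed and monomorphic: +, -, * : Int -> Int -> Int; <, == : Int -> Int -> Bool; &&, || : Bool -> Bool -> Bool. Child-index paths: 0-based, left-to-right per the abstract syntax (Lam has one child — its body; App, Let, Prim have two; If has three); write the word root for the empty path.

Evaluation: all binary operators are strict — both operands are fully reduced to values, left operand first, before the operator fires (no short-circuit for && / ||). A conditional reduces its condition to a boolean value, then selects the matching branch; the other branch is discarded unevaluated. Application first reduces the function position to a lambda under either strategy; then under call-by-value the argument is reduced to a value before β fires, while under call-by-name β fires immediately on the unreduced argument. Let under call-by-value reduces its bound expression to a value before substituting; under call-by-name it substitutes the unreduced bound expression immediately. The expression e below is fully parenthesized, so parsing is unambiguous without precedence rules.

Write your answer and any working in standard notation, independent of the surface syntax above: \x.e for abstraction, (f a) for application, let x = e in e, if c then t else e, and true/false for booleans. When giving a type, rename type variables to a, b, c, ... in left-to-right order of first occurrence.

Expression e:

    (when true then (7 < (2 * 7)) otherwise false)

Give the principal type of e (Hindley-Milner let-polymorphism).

Answer: Bool

Trace:
  unify Bool ~ Bool
  unify Int ~ Int
  unify Int ~ Int
  unify Int ~ Int
  unify Int ~ Int
  unify Bool ~ Bool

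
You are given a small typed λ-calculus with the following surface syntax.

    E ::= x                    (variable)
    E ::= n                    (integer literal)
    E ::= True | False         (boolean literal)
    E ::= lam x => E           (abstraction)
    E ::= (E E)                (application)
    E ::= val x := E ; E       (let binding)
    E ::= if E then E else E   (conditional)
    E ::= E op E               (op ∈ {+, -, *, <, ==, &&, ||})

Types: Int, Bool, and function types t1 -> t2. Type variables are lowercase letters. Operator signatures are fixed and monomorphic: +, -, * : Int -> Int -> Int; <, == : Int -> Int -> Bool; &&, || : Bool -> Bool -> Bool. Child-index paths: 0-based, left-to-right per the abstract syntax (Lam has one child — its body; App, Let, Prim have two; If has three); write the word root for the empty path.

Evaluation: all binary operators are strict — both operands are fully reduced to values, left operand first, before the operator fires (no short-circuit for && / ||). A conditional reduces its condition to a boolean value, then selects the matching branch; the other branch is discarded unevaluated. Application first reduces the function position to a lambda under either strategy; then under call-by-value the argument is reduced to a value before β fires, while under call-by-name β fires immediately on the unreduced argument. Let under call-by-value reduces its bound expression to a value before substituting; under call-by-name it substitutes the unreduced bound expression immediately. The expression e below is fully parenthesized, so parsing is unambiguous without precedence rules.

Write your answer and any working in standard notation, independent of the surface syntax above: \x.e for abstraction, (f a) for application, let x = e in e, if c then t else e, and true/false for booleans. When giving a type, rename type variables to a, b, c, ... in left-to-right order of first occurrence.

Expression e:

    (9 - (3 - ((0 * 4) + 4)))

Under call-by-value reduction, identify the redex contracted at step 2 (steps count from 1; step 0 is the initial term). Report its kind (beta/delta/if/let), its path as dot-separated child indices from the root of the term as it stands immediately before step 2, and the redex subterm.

Answer: delta at 1.1 : (0 + 4)

Derivation:
step 0: (9 - (3 - ((0 * 4) + 4)))
step 1: [delta@1.1.0] (9 - (3 - (0 + 4)))
step 2: [delta@1.1] (9 - (3 - 4))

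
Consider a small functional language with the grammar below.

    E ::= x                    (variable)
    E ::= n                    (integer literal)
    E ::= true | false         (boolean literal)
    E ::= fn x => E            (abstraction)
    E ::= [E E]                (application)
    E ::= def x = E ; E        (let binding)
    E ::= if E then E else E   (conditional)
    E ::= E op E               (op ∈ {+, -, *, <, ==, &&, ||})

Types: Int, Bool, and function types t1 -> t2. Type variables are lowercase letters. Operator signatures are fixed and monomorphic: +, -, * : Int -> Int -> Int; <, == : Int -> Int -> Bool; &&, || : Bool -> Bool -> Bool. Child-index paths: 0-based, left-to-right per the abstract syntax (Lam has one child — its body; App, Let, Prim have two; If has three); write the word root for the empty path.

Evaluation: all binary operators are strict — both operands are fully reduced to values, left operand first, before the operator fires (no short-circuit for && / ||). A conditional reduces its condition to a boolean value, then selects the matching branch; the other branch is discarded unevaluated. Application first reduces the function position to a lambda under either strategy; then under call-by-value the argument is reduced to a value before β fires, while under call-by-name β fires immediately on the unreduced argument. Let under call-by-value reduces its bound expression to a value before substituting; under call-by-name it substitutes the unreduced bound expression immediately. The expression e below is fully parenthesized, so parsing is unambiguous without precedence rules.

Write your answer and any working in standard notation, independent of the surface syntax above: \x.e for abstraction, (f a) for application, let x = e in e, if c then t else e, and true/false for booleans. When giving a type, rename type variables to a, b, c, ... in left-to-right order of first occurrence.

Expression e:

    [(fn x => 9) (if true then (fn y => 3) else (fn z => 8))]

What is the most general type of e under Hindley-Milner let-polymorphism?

Answer: Int

Trace:
\x._ : a -> Int
  unify Bool ~ Bool
\y._ : b -> Int
\z._ : c -> Int
  unify b -> Int ~ c -> Int
  unify b ~ c
  unify Int ~ Int
  unify a -> Int ~ (c -> Int) -> d
  unify a ~ c -> Int
  unify Int ~ d
_ _ : Int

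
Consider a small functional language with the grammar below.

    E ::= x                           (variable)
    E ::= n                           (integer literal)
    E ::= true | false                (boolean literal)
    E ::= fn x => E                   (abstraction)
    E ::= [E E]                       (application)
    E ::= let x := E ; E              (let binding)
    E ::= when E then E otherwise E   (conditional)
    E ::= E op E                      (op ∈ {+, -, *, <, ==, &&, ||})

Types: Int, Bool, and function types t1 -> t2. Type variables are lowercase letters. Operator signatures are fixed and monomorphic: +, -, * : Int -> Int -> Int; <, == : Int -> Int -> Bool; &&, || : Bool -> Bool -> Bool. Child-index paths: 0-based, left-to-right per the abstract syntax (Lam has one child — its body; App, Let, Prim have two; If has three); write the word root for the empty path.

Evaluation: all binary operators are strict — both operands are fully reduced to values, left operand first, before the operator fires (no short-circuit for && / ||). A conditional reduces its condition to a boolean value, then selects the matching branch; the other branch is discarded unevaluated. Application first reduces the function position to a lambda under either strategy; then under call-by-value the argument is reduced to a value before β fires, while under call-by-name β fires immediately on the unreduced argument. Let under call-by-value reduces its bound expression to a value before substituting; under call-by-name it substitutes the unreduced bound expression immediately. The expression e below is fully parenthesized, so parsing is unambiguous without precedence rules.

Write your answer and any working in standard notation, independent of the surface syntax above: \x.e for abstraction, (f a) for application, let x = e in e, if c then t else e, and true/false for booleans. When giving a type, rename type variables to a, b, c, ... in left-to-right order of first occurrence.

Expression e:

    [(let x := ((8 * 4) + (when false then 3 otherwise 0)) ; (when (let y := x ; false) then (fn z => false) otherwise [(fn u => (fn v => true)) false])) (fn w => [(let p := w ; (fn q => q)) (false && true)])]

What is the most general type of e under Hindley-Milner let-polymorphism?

Answer: Bool

Working:
  unify Int ~ Int
  unify Int ~ Int
  unify Int ~ Int
  unify Bool ~ Bool
  unify Int ~ Int
  unify Int ~ Int
let x : Int
x : Int
let y : Int
  unify Bool ~ Bool
\z._ : a -> Bool
\v._ : c -> Bool
\u._ : b -> c -> Bool
  unify b -> c -> Bool ~ Bool -> d
  unify b ~ Bool
  unify c -> Bool ~ d
_ _ : c -> Bool
  unify a -> Bool ~ c -> Bool
  unify a ~ c
  unify Bool ~ Bool
w : e
let p : e
q : f
\q._ : f -> f
  unify Bool ~ Bool
  unify Bool ~ Bool
  unify f -> f ~ Bool -> g
  unify f ~ Bool
  unify Bool ~ g
_ _ : Bool
\w._ : e -> Bool
  unify c -> Bool ~ (e -> Bool) -> h
  unify c ~ e -> Bool
  unify Bool ~ h
_ _ : Bool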